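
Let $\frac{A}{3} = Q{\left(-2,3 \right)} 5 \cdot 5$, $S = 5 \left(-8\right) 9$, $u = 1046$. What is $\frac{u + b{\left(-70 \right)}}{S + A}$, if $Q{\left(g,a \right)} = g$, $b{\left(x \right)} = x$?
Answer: $- \frac{488}{255} \approx -1.9137$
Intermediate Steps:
$S = -360$ ($S = \left(-40\right) 9 = -360$)
$A = -150$ ($A = 3 \left(-2\right) 5 \cdot 5 = 3 \left(\left(-10\right) 5\right) = 3 \left(-50\right) = -150$)
$\frac{u + b{\left(-70 \right)}}{S + A} = \frac{1046 - 70}{-360 - 150} = \frac{976}{-510} = 976 \left(- \frac{1}{510}\right) = - \frac{488}{255}$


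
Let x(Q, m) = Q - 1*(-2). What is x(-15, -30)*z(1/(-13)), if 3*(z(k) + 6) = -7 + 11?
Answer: 182/3 ≈ 60.667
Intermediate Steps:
x(Q, m) = 2 + Q (x(Q, m) = Q + 2 = 2 + Q)
z(k) = -14/3 (z(k) = -6 + (-7 + 11)/3 = -6 + (1/3)*4 = -6 + 4/3 = -14/3)
x(-15, -30)*z(1/(-13)) = (2 - 15)*(-14/3) = -13*(-14/3) = 182/3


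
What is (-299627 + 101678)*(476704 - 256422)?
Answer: -43604601618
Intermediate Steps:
(-299627 + 101678)*(476704 - 256422) = -197949*220282 = -43604601618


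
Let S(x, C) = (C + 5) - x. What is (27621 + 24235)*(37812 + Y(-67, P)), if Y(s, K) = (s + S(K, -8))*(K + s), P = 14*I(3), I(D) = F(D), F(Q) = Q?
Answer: 2105975872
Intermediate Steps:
I(D) = D
S(x, C) = 5 + C - x (S(x, C) = (5 + C) - x = 5 + C - x)
P = 42 (P = 14*3 = 42)
Y(s, K) = (K + s)*(-3 + s - K) (Y(s, K) = (s + (5 - 8 - K))*(K + s) = (s + (-3 - K))*(K + s) = (-3 + s - K)*(K + s) = (K + s)*(-3 + s - K))
(27621 + 24235)*(37812 + Y(-67, P)) = (27621 + 24235)*(37812 + ((-67)**2 - 1*42**2 - 3*42 - 3*(-67))) = 51856*(37812 + (4489 - 1*1764 - 126 + 201)) = 51856*(37812 + (4489 - 1764 - 126 + 201)) = 51856*(37812 + 2800) = 51856*40612 = 2105975872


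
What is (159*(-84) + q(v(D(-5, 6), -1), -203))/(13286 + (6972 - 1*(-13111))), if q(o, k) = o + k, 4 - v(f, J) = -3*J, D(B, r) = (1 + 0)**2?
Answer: -13558/33369 ≈ -0.40631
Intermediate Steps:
D(B, r) = 1 (D(B, r) = 1**2 = 1)
v(f, J) = 4 + 3*J (v(f, J) = 4 - (-3)*J = 4 + 3*J)
q(o, k) = k + o
(159*(-84) + q(v(D(-5, 6), -1), -203))/(13286 + (6972 - 1*(-13111))) = (159*(-84) + (-203 + (4 + 3*(-1))))/(13286 + (6972 - 1*(-13111))) = (-13356 + (-203 + (4 - 3)))/(13286 + (6972 + 13111)) = (-13356 + (-203 + 1))/(13286 + 20083) = (-13356 - 202)/33369 = -13558*1/33369 = -13558/33369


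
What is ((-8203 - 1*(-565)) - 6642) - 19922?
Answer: -34202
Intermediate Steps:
((-8203 - 1*(-565)) - 6642) - 19922 = ((-8203 + 565) - 6642) - 19922 = (-7638 - 6642) - 19922 = -14280 - 19922 = -34202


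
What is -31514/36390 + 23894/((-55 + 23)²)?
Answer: 209308081/9315840 ≈ 22.468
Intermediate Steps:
-31514/36390 + 23894/((-55 + 23)²) = -31514*1/36390 + 23894/((-32)²) = -15757/18195 + 23894/1024 = -15757/18195 + 23894*(1/1024) = -15757/18195 + 11947/512 = 209308081/9315840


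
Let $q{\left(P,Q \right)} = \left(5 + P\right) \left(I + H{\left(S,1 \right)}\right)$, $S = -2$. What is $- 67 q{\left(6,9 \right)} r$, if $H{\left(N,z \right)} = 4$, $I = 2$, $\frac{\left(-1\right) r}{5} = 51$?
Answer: $1127610$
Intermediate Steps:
$r = -255$ ($r = \left(-5\right) 51 = -255$)
$q{\left(P,Q \right)} = 30 + 6 P$ ($q{\left(P,Q \right)} = \left(5 + P\right) \left(2 + 4\right) = \left(5 + P\right) 6 = 30 + 6 P$)
$- 67 q{\left(6,9 \right)} r = - 67 \left(30 + 6 \cdot 6\right) \left(-255\right) = - 67 \left(30 + 36\right) \left(-255\right) = \left(-67\right) 66 \left(-255\right) = \left(-4422\right) \left(-255\right) = 1127610$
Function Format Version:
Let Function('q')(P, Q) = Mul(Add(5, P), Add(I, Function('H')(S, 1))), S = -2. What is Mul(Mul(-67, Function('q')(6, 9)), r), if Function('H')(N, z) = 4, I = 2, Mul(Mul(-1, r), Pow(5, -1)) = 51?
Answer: 1127610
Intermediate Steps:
r = -255 (r = Mul(-5, 51) = -255)
Function('q')(P, Q) = Add(30, Mul(6, P)) (Function('q')(P, Q) = Mul(Add(5, P), Add(2, 4)) = Mul(Add(5, P), 6) = Add(30, Mul(6, P)))
Mul(Mul(-67, Function('q')(6, 9)), r) = Mul(Mul(-67, Add(30, Mul(6, 6))), -255) = Mul(Mul(-67, Add(30, 36)), -255) = Mul(Mul(-67, 66), -255) = Mul(-4422, -255) = 1127610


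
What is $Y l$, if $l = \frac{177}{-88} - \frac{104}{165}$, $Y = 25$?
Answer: $- \frac{1585}{24} \approx -66.042$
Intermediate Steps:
$l = - \frac{317}{120}$ ($l = 177 \left(- \frac{1}{88}\right) - \frac{104}{165} = - \frac{177}{88} - \frac{104}{165} = - \frac{317}{120} \approx -2.6417$)
$Y l = 25 \left(- \frac{317}{120}\right) = - \frac{1585}{24}$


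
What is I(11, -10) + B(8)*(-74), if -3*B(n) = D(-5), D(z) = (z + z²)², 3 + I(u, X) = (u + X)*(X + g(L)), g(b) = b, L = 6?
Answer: 29579/3 ≈ 9859.7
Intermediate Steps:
I(u, X) = -3 + (6 + X)*(X + u) (I(u, X) = -3 + (u + X)*(X + 6) = -3 + (X + u)*(6 + X) = -3 + (6 + X)*(X + u))
B(n) = -400/3 (B(n) = -(-5)²*(1 - 5)²/3 = -25*(-4)²/3 = -25*16/3 = -⅓*400 = -400/3)
I(11, -10) + B(8)*(-74) = (-3 + (-10)² + 6*(-10) + 6*11 - 10*11) - 400/3*(-74) = (-3 + 100 - 60 + 66 - 110) + 29600/3 = -7 + 29600/3 = 29579/3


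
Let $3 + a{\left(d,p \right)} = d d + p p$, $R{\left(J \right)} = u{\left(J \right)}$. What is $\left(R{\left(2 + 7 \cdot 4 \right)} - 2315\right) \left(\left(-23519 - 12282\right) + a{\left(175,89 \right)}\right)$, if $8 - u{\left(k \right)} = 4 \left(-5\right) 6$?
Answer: $-5996754$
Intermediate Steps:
$u{\left(k \right)} = 128$ ($u{\left(k \right)} = 8 - 4 \left(-5\right) 6 = 8 - \left(-20\right) 6 = 8 - -120 = 8 + 120 = 128$)
$R{\left(J \right)} = 128$
$a{\left(d,p \right)} = -3 + d^{2} + p^{2}$ ($a{\left(d,p \right)} = -3 + \left(d d + p p\right) = -3 + \left(d^{2} + p^{2}\right) = -3 + d^{2} + p^{2}$)
$\left(R{\left(2 + 7 \cdot 4 \right)} - 2315\right) \left(\left(-23519 - 12282\right) + a{\left(175,89 \right)}\right) = \left(128 - 2315\right) \left(\left(-23519 - 12282\right) + \left(-3 + 175^{2} + 89^{2}\right)\right) = - 2187 \left(-35801 + \left(-3 + 30625 + 7921\right)\right) = - 2187 \left(-35801 + 38543\right) = \left(-2187\right) 2742 = -5996754$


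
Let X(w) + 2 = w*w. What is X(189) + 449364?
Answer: 485083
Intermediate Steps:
X(w) = -2 + w**2 (X(w) = -2 + w*w = -2 + w**2)
X(189) + 449364 = (-2 + 189**2) + 449364 = (-2 + 35721) + 449364 = 35719 + 449364 = 485083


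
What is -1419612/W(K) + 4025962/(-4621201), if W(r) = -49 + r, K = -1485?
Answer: 252082175704/272650859 ≈ 924.56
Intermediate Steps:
-1419612/W(K) + 4025962/(-4621201) = -1419612/(-49 - 1485) + 4025962/(-4621201) = -1419612/(-1534) + 4025962*(-1/4621201) = -1419612*(-1/1534) - 4025962/4621201 = 709806/767 - 4025962/4621201 = 252082175704/272650859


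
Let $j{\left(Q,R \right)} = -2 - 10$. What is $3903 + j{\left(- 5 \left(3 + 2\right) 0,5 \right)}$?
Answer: $3891$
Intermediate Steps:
$j{\left(Q,R \right)} = -12$
$3903 + j{\left(- 5 \left(3 + 2\right) 0,5 \right)} = 3903 - 12 = 3891$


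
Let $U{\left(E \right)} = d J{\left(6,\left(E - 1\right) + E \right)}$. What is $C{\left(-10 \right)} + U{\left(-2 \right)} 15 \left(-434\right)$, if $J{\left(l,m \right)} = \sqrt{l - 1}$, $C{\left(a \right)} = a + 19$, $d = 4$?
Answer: $9 - 26040 \sqrt{5} \approx -58218.0$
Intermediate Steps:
$C{\left(a \right)} = 19 + a$
$J{\left(l,m \right)} = \sqrt{-1 + l}$
$U{\left(E \right)} = 4 \sqrt{5}$ ($U{\left(E \right)} = 4 \sqrt{-1 + 6} = 4 \sqrt{5}$)
$C{\left(-10 \right)} + U{\left(-2 \right)} 15 \left(-434\right) = \left(19 - 10\right) + 4 \sqrt{5} \cdot 15 \left(-434\right) = 9 + 60 \sqrt{5} \left(-434\right) = 9 - 26040 \sqrt{5}$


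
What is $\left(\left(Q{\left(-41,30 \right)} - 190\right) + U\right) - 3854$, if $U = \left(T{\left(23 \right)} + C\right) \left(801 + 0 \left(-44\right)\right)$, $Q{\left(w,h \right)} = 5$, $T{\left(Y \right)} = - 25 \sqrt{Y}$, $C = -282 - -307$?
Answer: $15986 - 20025 \sqrt{23} \approx -80051.0$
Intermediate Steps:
$C = 25$ ($C = -282 + 307 = 25$)
$U = 20025 - 20025 \sqrt{23}$ ($U = \left(- 25 \sqrt{23} + 25\right) \left(801 + 0 \left(-44\right)\right) = \left(25 - 25 \sqrt{23}\right) \left(801 + 0\right) = \left(25 - 25 \sqrt{23}\right) 801 = 20025 - 20025 \sqrt{23} \approx -76012.0$)
$\left(\left(Q{\left(-41,30 \right)} - 190\right) + U\right) - 3854 = \left(\left(5 - 190\right) + \left(20025 - 20025 \sqrt{23}\right)\right) - 3854 = \left(-185 + \left(20025 - 20025 \sqrt{23}\right)\right) - 3854 = \left(19840 - 20025 \sqrt{23}\right) - 3854 = 15986 - 20025 \sqrt{23}$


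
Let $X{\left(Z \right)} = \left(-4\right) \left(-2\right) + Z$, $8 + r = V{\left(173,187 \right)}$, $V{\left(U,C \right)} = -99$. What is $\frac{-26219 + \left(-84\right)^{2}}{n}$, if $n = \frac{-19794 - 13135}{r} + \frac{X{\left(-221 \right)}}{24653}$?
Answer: $- \frac{50549521973}{811775846} \approx -62.27$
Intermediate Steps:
$r = -107$ ($r = -8 - 99 = -107$)
$X{\left(Z \right)} = 8 + Z$
$n = \frac{811775846}{2637871}$ ($n = \frac{-19794 - 13135}{-107} + \frac{8 - 221}{24653} = \left(-19794 - 13135\right) \left(- \frac{1}{107}\right) - \frac{213}{24653} = \left(-32929\right) \left(- \frac{1}{107}\right) - \frac{213}{24653} = \frac{32929}{107} - \frac{213}{24653} = \frac{811775846}{2637871} \approx 307.74$)
$\frac{-26219 + \left(-84\right)^{2}}{n} = \frac{-26219 + \left(-84\right)^{2}}{\frac{811775846}{2637871}} = \left(-26219 + 7056\right) \frac{2637871}{811775846} = \left(-19163\right) \frac{2637871}{811775846} = - \frac{50549521973}{811775846}$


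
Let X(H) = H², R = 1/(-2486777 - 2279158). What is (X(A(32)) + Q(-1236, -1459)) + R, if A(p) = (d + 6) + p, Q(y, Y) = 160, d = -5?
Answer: 5952652814/4765935 ≈ 1249.0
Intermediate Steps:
A(p) = 1 + p (A(p) = (-5 + 6) + p = 1 + p)
R = -1/4765935 (R = 1/(-4765935) = -1/4765935 ≈ -2.0982e-7)
(X(A(32)) + Q(-1236, -1459)) + R = ((1 + 32)² + 160) - 1/4765935 = (33² + 160) - 1/4765935 = (1089 + 160) - 1/4765935 = 1249 - 1/4765935 = 5952652814/4765935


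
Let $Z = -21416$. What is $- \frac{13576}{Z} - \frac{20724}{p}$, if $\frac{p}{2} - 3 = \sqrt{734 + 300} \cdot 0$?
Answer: $- \frac{9244661}{2677} \approx -3453.4$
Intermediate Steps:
$p = 6$ ($p = 6 + 2 \sqrt{734 + 300} \cdot 0 = 6 + 2 \sqrt{1034} \cdot 0 = 6 + 2 \cdot 0 = 6 + 0 = 6$)
$- \frac{13576}{Z} - \frac{20724}{p} = - \frac{13576}{-21416} - \frac{20724}{6} = \left(-13576\right) \left(- \frac{1}{21416}\right) - 3454 = \frac{1697}{2677} - 3454 = - \frac{9244661}{2677}$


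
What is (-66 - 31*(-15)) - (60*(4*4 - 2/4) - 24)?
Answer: -507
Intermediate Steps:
(-66 - 31*(-15)) - (60*(4*4 - 2/4) - 24) = (-66 + 465) - (60*(16 - 2*¼) - 24) = 399 - (60*(16 - ½) - 24) = 399 - (60*(31/2) - 24) = 399 - (930 - 24) = 399 - 1*906 = 399 - 906 = -507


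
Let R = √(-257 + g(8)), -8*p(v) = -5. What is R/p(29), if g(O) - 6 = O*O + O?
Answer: 8*I*√179/5 ≈ 21.407*I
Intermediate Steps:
g(O) = 6 + O + O² (g(O) = 6 + (O*O + O) = 6 + (O² + O) = 6 + (O + O²) = 6 + O + O²)
p(v) = 5/8 (p(v) = -⅛*(-5) = 5/8)
R = I*√179 (R = √(-257 + (6 + 8 + 8²)) = √(-257 + (6 + 8 + 64)) = √(-257 + 78) = √(-179) = I*√179 ≈ 13.379*I)
R/p(29) = (I*√179)/(5/8) = (I*√179)*(8/5) = 8*I*√179/5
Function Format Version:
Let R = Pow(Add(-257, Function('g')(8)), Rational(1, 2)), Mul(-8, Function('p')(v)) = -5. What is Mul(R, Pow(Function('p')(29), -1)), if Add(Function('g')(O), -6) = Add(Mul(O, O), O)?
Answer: Mul(Rational(8, 5), I, Pow(179, Rational(1, 2))) ≈ Mul(21.407, I)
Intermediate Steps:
Function('g')(O) = Add(6, O, Pow(O, 2)) (Function('g')(O) = Add(6, Add(Mul(O, O), O)) = Add(6, Add(Pow(O, 2), O)) = Add(6, Add(O, Pow(O, 2))) = Add(6, O, Pow(O, 2)))
Function('p')(v) = Rational(5, 8) (Function('p')(v) = Mul(Rational(-1, 8), -5) = Rational(5, 8))
R = Mul(I, Pow(179, Rational(1, 2))) (R = Pow(Add(-257, Add(6, 8, Pow(8, 2))), Rational(1, 2)) = Pow(Add(-257, Add(6, 8, 64)), Rational(1, 2)) = Pow(Add(-257, 78), Rational(1, 2)) = Pow(-179, Rational(1, 2)) = Mul(I, Pow(179, Rational(1, 2))) ≈ Mul(13.379, I))
Mul(R, Pow(Function('p')(29), -1)) = Mul(Mul(I, Pow(179, Rational(1, 2))), Pow(Rational(5, 8), -1)) = Mul(Mul(I, Pow(179, Rational(1, 2))), Rational(8, 5)) = Mul(Rational(8, 5), I, Pow(179, Rational(1, 2)))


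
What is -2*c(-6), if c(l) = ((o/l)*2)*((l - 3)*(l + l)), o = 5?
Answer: 360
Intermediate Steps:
c(l) = -60 + 20*l (c(l) = ((5/l)*2)*((l - 3)*(l + l)) = (10/l)*((-3 + l)*(2*l)) = (10/l)*(2*l*(-3 + l)) = -60 + 20*l)
-2*c(-6) = -2*(-60 + 20*(-6)) = -2*(-60 - 120) = -2*(-180) = 360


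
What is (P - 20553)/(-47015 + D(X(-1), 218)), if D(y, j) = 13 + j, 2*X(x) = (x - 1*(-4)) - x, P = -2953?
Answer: 11753/23392 ≈ 0.50244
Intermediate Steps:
X(x) = 2 (X(x) = ((x - 1*(-4)) - x)/2 = ((x + 4) - x)/2 = ((4 + x) - x)/2 = (1/2)*4 = 2)
(P - 20553)/(-47015 + D(X(-1), 218)) = (-2953 - 20553)/(-47015 + (13 + 218)) = -23506/(-47015 + 231) = -23506/(-46784) = -23506*(-1/46784) = 11753/23392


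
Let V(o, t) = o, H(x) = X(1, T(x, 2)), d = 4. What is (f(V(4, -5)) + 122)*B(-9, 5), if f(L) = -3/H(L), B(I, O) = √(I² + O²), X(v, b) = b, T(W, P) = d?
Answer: 485*√106/4 ≈ 1248.3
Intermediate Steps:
T(W, P) = 4
H(x) = 4
f(L) = -¾ (f(L) = -3/4 = -3*¼ = -¾)
(f(V(4, -5)) + 122)*B(-9, 5) = (-¾ + 122)*√((-9)² + 5²) = 485*√(81 + 25)/4 = 485*√106/4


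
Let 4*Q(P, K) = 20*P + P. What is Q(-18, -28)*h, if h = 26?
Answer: -2457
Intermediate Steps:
Q(P, K) = 21*P/4 (Q(P, K) = (20*P + P)/4 = (21*P)/4 = 21*P/4)
Q(-18, -28)*h = ((21/4)*(-18))*26 = -189/2*26 = -2457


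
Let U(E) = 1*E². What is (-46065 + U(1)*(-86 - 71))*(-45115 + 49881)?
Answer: -220294052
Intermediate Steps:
U(E) = E²
(-46065 + U(1)*(-86 - 71))*(-45115 + 49881) = (-46065 + 1²*(-86 - 71))*(-45115 + 49881) = (-46065 + 1*(-157))*4766 = (-46065 - 157)*4766 = -46222*4766 = -220294052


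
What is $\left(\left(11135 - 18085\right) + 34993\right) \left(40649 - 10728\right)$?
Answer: $839074603$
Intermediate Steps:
$\left(\left(11135 - 18085\right) + 34993\right) \left(40649 - 10728\right) = \left(-6950 + 34993\right) 29921 = 28043 \cdot 29921 = 839074603$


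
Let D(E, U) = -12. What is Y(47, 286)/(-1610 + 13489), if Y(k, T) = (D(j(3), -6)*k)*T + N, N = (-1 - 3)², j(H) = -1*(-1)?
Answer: -161288/11879 ≈ -13.578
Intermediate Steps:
j(H) = 1
N = 16 (N = (-4)² = 16)
Y(k, T) = 16 - 12*T*k (Y(k, T) = (-12*k)*T + 16 = -12*T*k + 16 = 16 - 12*T*k)
Y(47, 286)/(-1610 + 13489) = (16 - 12*286*47)/(-1610 + 13489) = (16 - 161304)/11879 = -161288*1/11879 = -161288/11879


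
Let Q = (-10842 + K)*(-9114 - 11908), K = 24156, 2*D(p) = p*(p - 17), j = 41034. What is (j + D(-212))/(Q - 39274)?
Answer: -32654/139963091 ≈ -0.00023330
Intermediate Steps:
D(p) = p*(-17 + p)/2 (D(p) = (p*(p - 17))/2 = (p*(-17 + p))/2 = p*(-17 + p)/2)
Q = -279886908 (Q = (-10842 + 24156)*(-9114 - 11908) = 13314*(-21022) = -279886908)
(j + D(-212))/(Q - 39274) = (41034 + (½)*(-212)*(-17 - 212))/(-279886908 - 39274) = (41034 + (½)*(-212)*(-229))/(-279926182) = (41034 + 24274)*(-1/279926182) = 65308*(-1/279926182) = -32654/139963091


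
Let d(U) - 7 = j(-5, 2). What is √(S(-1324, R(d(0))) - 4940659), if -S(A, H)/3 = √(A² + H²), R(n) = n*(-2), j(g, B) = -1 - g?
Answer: √(-4940659 - 6*√438365) ≈ 2223.7*I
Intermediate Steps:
d(U) = 11 (d(U) = 7 + (-1 - 1*(-5)) = 7 + (-1 + 5) = 7 + 4 = 11)
R(n) = -2*n
S(A, H) = -3*√(A² + H²)
√(S(-1324, R(d(0))) - 4940659) = √(-3*√((-1324)² + (-2*11)²) - 4940659) = √(-3*√(1752976 + (-22)²) - 4940659) = √(-3*√(1752976 + 484) - 4940659) = √(-6*√438365 - 4940659) = √(-4940659 - 6*√438365)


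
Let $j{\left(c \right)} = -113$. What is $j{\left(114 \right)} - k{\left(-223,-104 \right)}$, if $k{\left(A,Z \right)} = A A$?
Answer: $-49842$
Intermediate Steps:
$k{\left(A,Z \right)} = A^{2}$
$j{\left(114 \right)} - k{\left(-223,-104 \right)} = -113 - \left(-223\right)^{2} = -113 - 49729 = -49842$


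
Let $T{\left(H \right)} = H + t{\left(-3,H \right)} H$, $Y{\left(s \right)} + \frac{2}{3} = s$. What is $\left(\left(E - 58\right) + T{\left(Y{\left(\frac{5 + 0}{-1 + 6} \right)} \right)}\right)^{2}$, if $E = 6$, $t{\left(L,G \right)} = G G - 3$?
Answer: $\frac{2019241}{729} \approx 2769.9$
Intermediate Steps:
$t{\left(L,G \right)} = -3 + G^{2}$ ($t{\left(L,G \right)} = G^{2} - 3 = -3 + G^{2}$)
$Y{\left(s \right)} = - \frac{2}{3} + s$
$T{\left(H \right)} = H + H \left(-3 + H^{2}\right)$ ($T{\left(H \right)} = H + \left(-3 + H^{2}\right) H = H + H \left(-3 + H^{2}\right)$)
$\left(\left(E - 58\right) + T{\left(Y{\left(\frac{5 + 0}{-1 + 6} \right)} \right)}\right)^{2} = \left(\left(6 - 58\right) + \left(- \frac{2}{3} + \frac{5 + 0}{-1 + 6}\right) \left(-2 + \left(- \frac{2}{3} + \frac{5 + 0}{-1 + 6}\right)^{2}\right)\right)^{2} = \left(-52 + \left(- \frac{2}{3} + \frac{5}{5}\right) \left(-2 + \left(- \frac{2}{3} + \frac{5}{5}\right)^{2}\right)\right)^{2} = \left(-52 + \left(- \frac{2}{3} + 5 \cdot \frac{1}{5}\right) \left(-2 + \left(- \frac{2}{3} + 5 \cdot \frac{1}{5}\right)^{2}\right)\right)^{2} = \left(-52 + \left(- \frac{2}{3} + 1\right) \left(-2 + \left(- \frac{2}{3} + 1\right)^{2}\right)\right)^{2} = \left(-52 + \frac{-2 + \left(\frac{1}{3}\right)^{2}}{3}\right)^{2} = \left(-52 + \frac{-2 + \frac{1}{9}}{3}\right)^{2} = \left(-52 + \frac{1}{3} \left(- \frac{17}{9}\right)\right)^{2} = \left(-52 - \frac{17}{27}\right)^{2} = \left(- \frac{1421}{27}\right)^{2} = \frac{2019241}{729}$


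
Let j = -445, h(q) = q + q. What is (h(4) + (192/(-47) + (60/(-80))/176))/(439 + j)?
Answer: -129395/198528 ≈ -0.65177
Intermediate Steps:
h(q) = 2*q
(h(4) + (192/(-47) + (60/(-80))/176))/(439 + j) = (2*4 + (192/(-47) + (60/(-80))/176))/(439 - 445) = (8 + (192*(-1/47) + (60*(-1/80))*(1/176)))/(-6) = (8 + (-192/47 - ¾*1/176))*(-⅙) = (8 + (-192/47 - 3/704))*(-⅙) = (8 - 135309/33088)*(-⅙) = (129395/33088)*(-⅙) = -129395/198528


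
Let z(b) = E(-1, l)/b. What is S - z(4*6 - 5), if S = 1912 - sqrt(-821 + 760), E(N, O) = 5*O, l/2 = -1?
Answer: 36338/19 - I*sqrt(61) ≈ 1912.5 - 7.8102*I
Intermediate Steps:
l = -2 (l = 2*(-1) = -2)
z(b) = -10/b (z(b) = (5*(-2))/b = -10/b)
S = 1912 - I*sqrt(61) (S = 1912 - sqrt(-61) = 1912 - I*sqrt(61) ≈ 1912.0 - 7.8102*I)
S - z(4*6 - 5) = (1912 - I*sqrt(61)) - (-10)/(4*6 - 5) = (1912 - I*sqrt(61)) - (-10)/(24 - 5) = (1912 - I*sqrt(61)) - (-10)/19 = (1912 - I*sqrt(61)) - 1*(-10/19) = (1912 - I*sqrt(61)) + 10/19 = 36338/19 - I*sqrt(61)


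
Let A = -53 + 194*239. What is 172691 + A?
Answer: 219004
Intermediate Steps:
A = 46313 (A = -53 + 46366 = 46313)
172691 + A = 172691 + 46313 = 219004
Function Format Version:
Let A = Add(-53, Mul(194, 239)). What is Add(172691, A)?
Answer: 219004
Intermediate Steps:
A = 46313 (A = Add(-53, 46366) = 46313)
Add(172691, A) = Add(172691, 46313) = 219004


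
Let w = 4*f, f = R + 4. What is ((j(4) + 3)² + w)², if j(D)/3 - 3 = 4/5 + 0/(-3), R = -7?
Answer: 23853456/625 ≈ 38166.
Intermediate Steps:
j(D) = 57/5 (j(D) = 9 + 3*(4/5 + 0/(-3)) = 9 + 3*(4*(⅕) + 0*(-⅓)) = 9 + 3*(⅘ + 0) = 9 + 3*(⅘) = 9 + 12/5 = 57/5)
f = -3 (f = -7 + 4 = -3)
w = -12 (w = 4*(-3) = -12)
((j(4) + 3)² + w)² = ((57/5 + 3)² - 12)² = ((72/5)² - 12)² = (5184/25 - 12)² = (4884/25)² = 23853456/625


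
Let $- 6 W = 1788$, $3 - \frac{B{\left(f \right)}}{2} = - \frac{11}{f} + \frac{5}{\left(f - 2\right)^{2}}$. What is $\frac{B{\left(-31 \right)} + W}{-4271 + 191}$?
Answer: $\frac{72661}{1012770} \approx 0.071745$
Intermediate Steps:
$B{\left(f \right)} = 6 - \frac{10}{\left(-2 + f\right)^{2}} + \frac{22}{f}$ ($B{\left(f \right)} = 6 - 2 \left(- \frac{11}{f} + \frac{5}{\left(f - 2\right)^{2}}\right) = 6 - 2 \left(- \frac{11}{f} + \frac{5}{\left(-2 + f\right)^{2}}\right) = 6 - \left(- \frac{22}{f} + \frac{10}{\left(-2 + f\right)^{2}}\right) = 6 - \frac{10}{\left(-2 + f\right)^{2}} + \frac{22}{f}$)
$W = -298$ ($W = \left(- \frac{1}{6}\right) 1788 = -298$)
$\frac{B{\left(-31 \right)} + W}{-4271 + 191} = \frac{\left(6 - \frac{10}{\left(-2 - 31\right)^{2}} + \frac{22}{-31}\right) - 298}{-4271 + 191} = \frac{\left(6 - \frac{10}{1089} + 22 \left(- \frac{1}{31}\right)\right) - 298}{-4080} = \left(\left(6 - \frac{10}{1089} - \frac{22}{31}\right) - 298\right) \left(- \frac{1}{4080}\right) = \left(\frac{178286}{33759} - 298\right) \left(- \frac{1}{4080}\right) = \left(- \frac{9881896}{33759}\right) \left(- \frac{1}{4080}\right) = \frac{72661}{1012770}$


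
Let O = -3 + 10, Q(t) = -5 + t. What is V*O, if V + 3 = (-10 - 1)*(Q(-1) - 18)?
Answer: 1827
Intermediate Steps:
O = 7
V = 261 (V = -3 + (-10 - 1)*((-5 - 1) - 18) = -3 - 11*(-6 - 18) = -3 - 11*(-24) = -3 + 264 = 261)
V*O = 261*7 = 1827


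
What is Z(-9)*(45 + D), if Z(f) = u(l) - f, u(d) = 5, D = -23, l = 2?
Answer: 308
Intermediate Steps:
Z(f) = 5 - f
Z(-9)*(45 + D) = (5 - 1*(-9))*(45 - 23) = (5 + 9)*22 = 14*22 = 308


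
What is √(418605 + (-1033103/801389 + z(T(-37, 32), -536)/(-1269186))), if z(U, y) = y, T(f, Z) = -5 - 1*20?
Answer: √204656107964573696017175454/22111123899 ≈ 647.00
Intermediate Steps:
T(f, Z) = -25 (T(f, Z) = -5 - 20 = -25)
√(418605 + (-1033103/801389 + z(T(-37, 32), -536)/(-1269186))) = √(418605 + (-1033103/801389 - 536/(-1269186))) = √(418605 + (-1033103*1/801389 - 536*(-1/1269186))) = √(418605 + (-1033103/801389 + 268/634593)) = √(418605 - 28495006949/22111123899) = √(9255798524733946/22111123899) = √204656107964573696017175454/22111123899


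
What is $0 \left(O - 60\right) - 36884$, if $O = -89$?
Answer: $-36884$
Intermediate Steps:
$0 \left(O - 60\right) - 36884 = 0 \left(-89 - 60\right) - 36884 = 0 \left(-149\right) - 36884 = 0 - 36884 = -36884$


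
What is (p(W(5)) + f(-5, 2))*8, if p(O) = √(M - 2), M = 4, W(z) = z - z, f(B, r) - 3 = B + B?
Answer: -56 + 8*√2 ≈ -44.686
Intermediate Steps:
f(B, r) = 3 + 2*B (f(B, r) = 3 + (B + B) = 3 + 2*B)
W(z) = 0
p(O) = √2 (p(O) = √(4 - 2) = √2)
(p(W(5)) + f(-5, 2))*8 = (√2 + (3 + 2*(-5)))*8 = (√2 + (3 - 10))*8 = (√2 - 7)*8 = (-7 + √2)*8 = -56 + 8*√2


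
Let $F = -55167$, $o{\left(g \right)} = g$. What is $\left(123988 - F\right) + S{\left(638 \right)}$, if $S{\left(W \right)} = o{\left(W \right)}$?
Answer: $179793$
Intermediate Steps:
$S{\left(W \right)} = W$
$\left(123988 - F\right) + S{\left(638 \right)} = \left(123988 - -55167\right) + 638 = \left(123988 + 55167\right) + 638 = 179155 + 638 = 179793$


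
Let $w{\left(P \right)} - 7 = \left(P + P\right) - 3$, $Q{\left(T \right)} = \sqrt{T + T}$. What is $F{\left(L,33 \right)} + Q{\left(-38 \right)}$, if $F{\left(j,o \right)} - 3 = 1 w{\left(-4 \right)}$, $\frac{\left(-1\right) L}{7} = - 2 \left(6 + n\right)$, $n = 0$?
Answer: $-1 + 2 i \sqrt{19} \approx -1.0 + 8.7178 i$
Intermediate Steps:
$Q{\left(T \right)} = \sqrt{2} \sqrt{T}$ ($Q{\left(T \right)} = \sqrt{2 T} = \sqrt{2} \sqrt{T}$)
$L = 84$ ($L = - 7 \left(- 2 \left(6 + 0\right)\right) = - 7 \left(\left(-2\right) 6\right) = \left(-7\right) \left(-12\right) = 84$)
$w{\left(P \right)} = 4 + 2 P$ ($w{\left(P \right)} = 7 + \left(\left(P + P\right) - 3\right) = 7 + \left(2 P - 3\right) = 7 + \left(-3 + 2 P\right) = 4 + 2 P$)
$F{\left(j,o \right)} = -1$ ($F{\left(j,o \right)} = 3 + 1 \left(4 + 2 \left(-4\right)\right) = 3 + 1 \left(4 - 8\right) = 3 + 1 \left(-4\right) = 3 - 4 = -1$)
$F{\left(L,33 \right)} + Q{\left(-38 \right)} = -1 + \sqrt{2} \sqrt{-38} = -1 + \sqrt{2} i \sqrt{38} = -1 + 2 i \sqrt{19}$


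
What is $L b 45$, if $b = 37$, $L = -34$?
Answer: $-56610$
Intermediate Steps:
$L b 45 = \left(-34\right) 37 \cdot 45 = \left(-1258\right) 45 = -56610$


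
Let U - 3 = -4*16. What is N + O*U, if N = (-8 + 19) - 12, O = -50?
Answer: 3049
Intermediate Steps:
U = -61 (U = 3 - 4*16 = 3 - 64 = -61)
N = -1 (N = 11 - 12 = -1)
N + O*U = -1 - 50*(-61) = -1 + 3050 = 3049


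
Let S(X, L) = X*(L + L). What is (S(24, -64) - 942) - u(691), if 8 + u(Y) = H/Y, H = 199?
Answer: -2768345/691 ≈ -4006.3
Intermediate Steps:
u(Y) = -8 + 199/Y
S(X, L) = 2*L*X (S(X, L) = X*(2*L) = 2*L*X)
(S(24, -64) - 942) - u(691) = (2*(-64)*24 - 942) - (-8 + 199/691) = (-3072 - 942) - (-8 + 199*(1/691)) = -4014 - (-8 + 199/691) = -4014 - 1*(-5329/691) = -4014 + 5329/691 = -2768345/691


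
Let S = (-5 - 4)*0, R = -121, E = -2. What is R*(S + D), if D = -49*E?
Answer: -11858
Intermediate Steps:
D = 98 (D = -49*(-2) = 98)
S = 0 (S = -9*0 = 0)
R*(S + D) = -121*(0 + 98) = -121*98 = -11858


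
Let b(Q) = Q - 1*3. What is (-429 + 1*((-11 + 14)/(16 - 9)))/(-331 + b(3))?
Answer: 3000/2317 ≈ 1.2948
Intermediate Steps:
b(Q) = -3 + Q (b(Q) = Q - 3 = -3 + Q)
(-429 + 1*((-11 + 14)/(16 - 9)))/(-331 + b(3)) = (-429 + 1*((-11 + 14)/(16 - 9)))/(-331 + (-3 + 3)) = (-429 + 1*(3/7))/(-331 + 0) = (-429 + 1*(3*(⅐)))/(-331) = (-429 + 1*(3/7))*(-1/331) = (-429 + 3/7)*(-1/331) = -3000/7*(-1/331) = 3000/2317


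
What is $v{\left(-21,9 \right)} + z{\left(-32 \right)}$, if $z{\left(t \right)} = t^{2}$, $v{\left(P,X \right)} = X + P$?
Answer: $1012$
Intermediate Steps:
$v{\left(P,X \right)} = P + X$
$v{\left(-21,9 \right)} + z{\left(-32 \right)} = \left(-21 + 9\right) + \left(-32\right)^{2} = -12 + 1024 = 1012$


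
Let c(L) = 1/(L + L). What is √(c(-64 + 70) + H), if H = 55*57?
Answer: √112863/6 ≈ 55.992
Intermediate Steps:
c(L) = 1/(2*L)
H = 3135
√(c(-64 + 70) + H) = √(1/(2*(-64 + 70)) + 3135) = √((½)/6 + 3135) = √((½)*(⅙) + 3135) = √(1/12 + 3135) = √(37621/12) = √112863/6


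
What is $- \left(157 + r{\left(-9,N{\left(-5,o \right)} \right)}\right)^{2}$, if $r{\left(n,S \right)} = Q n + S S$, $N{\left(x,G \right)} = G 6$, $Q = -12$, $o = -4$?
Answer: $-707281$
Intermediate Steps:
$N{\left(x,G \right)} = 6 G$
$r{\left(n,S \right)} = S^{2} - 12 n$ ($r{\left(n,S \right)} = - 12 n + S S = - 12 n + S^{2} = S^{2} - 12 n$)
$- \left(157 + r{\left(-9,N{\left(-5,o \right)} \right)}\right)^{2} = - \left(157 - \left(-108 - \left(6 \left(-4\right)\right)^{2}\right)\right)^{2} = - \left(157 + \left(\left(-24\right)^{2} + 108\right)\right)^{2} = - \left(157 + \left(576 + 108\right)\right)^{2} = - \left(157 + 684\right)^{2} = - 841^{2} = \left(-1\right) 707281 = -707281$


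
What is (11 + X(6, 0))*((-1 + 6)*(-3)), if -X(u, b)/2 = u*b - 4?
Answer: -285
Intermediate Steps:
X(u, b) = 8 - 2*b*u (X(u, b) = -2*(u*b - 4) = -2*(b*u - 4) = -2*(-4 + b*u) = 8 - 2*b*u)
(11 + X(6, 0))*((-1 + 6)*(-3)) = (11 + (8 - 2*0*6))*((-1 + 6)*(-3)) = (11 + (8 + 0))*(5*(-3)) = (11 + 8)*(-15) = 19*(-15) = -285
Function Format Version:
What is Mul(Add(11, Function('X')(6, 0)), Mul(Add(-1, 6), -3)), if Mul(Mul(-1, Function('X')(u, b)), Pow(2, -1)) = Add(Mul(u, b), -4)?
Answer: -285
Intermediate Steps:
Function('X')(u, b) = Add(8, Mul(-2, b, u)) (Function('X')(u, b) = Mul(-2, Add(Mul(u, b), -4)) = Mul(-2, Add(Mul(b, u), -4)) = Mul(-2, Add(-4, Mul(b, u))) = Add(8, Mul(-2, b, u)))
Mul(Add(11, Function('X')(6, 0)), Mul(Add(-1, 6), -3)) = Mul(Add(11, Add(8, Mul(-2, 0, 6))), Mul(Add(-1, 6), -3)) = Mul(Add(11, Add(8, 0)), Mul(5, -3)) = Mul(Add(11, 8), -15) = Mul(19, -15) = -285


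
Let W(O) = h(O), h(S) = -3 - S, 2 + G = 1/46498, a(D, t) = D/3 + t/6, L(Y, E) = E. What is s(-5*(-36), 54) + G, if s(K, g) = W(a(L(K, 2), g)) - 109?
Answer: -17250755/139494 ≈ -123.67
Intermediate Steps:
a(D, t) = D/3 + t/6 (a(D, t) = D*(⅓) + t*(⅙) = D/3 + t/6)
G = -92995/46498 (G = -2 + 1/46498 = -92995/46498 ≈ -2.0000)
W(O) = -3 - O
s(K, g) = -338/3 - g/6 (s(K, g) = (-3 - ((⅓)*2 + g/6)) - 109 = (-3 - (⅔ + g/6)) - 109 = (-3 + (-⅔ - g/6)) - 109 = (-11/3 - g/6) - 109 = -338/3 - g/6)
s(-5*(-36), 54) + G = (-338/3 - ⅙*54) - 92995/46498 = (-338/3 - 9) - 92995/46498 = -365/3 - 92995/46498 = -17250755/139494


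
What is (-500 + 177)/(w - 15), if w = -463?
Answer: 323/478 ≈ 0.67573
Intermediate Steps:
(-500 + 177)/(w - 15) = (-500 + 177)/(-463 - 15) = -323/(-478) = -323*(-1/478) = 323/478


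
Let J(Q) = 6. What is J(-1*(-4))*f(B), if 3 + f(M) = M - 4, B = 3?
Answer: -24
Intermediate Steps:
f(M) = -7 + M (f(M) = -3 + (M - 4) = -3 + (-4 + M) = -7 + M)
J(-1*(-4))*f(B) = 6*(-7 + 3) = 6*(-4) = -24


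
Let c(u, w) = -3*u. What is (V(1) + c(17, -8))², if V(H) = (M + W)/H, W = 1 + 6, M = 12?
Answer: 1024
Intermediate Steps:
W = 7
V(H) = 19/H (V(H) = (12 + 7)/H = 19/H)
(V(1) + c(17, -8))² = (19/1 - 3*17)² = (19*1 - 51)² = (19 - 51)² = (-32)² = 1024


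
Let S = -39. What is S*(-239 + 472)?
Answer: -9087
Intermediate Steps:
S*(-239 + 472) = -39*(-239 + 472) = -39*233 = -9087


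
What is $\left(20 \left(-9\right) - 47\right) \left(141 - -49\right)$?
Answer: $-43130$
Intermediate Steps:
$\left(20 \left(-9\right) - 47\right) \left(141 - -49\right) = \left(-180 - 47\right) \left(141 + 49\right) = \left(-227\right) 190 = -43130$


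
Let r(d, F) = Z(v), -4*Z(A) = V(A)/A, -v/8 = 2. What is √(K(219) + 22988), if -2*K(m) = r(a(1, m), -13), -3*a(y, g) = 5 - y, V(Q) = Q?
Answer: √367810/4 ≈ 151.62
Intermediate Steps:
v = -16 (v = -8*2 = -16)
a(y, g) = -5/3 + y/3 (a(y, g) = -(5 - y)/3 = -5/3 + y/3)
Z(A) = -¼ (Z(A) = -A/(4*A) = -¼*1 = -¼)
r(d, F) = -¼
K(m) = ⅛ (K(m) = -½*(-¼) = ⅛)
√(K(219) + 22988) = √(⅛ + 22988) = √(183905/8) = √367810/4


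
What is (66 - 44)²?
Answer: 484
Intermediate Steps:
(66 - 44)² = 22² = 484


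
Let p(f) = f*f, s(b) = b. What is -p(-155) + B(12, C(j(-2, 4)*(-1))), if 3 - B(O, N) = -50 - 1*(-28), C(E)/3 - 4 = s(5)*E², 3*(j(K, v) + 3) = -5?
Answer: -24000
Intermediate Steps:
j(K, v) = -14/3 (j(K, v) = -3 + (⅓)*(-5) = -3 - 5/3 = -14/3)
p(f) = f²
C(E) = 12 + 15*E² (C(E) = 12 + 3*(5*E²) = 12 + 15*E²)
B(O, N) = 25 (B(O, N) = 3 - (-50 - 1*(-28)) = 3 - (-50 + 28) = 3 - 1*(-22) = 3 + 22 = 25)
-p(-155) + B(12, C(j(-2, 4)*(-1))) = -1*(-155)² + 25 = -1*24025 + 25 = -24025 + 25 = -24000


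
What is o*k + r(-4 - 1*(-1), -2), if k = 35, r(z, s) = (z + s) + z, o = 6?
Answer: 202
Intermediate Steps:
r(z, s) = s + 2*z (r(z, s) = (s + z) + z = s + 2*z)
o*k + r(-4 - 1*(-1), -2) = 6*35 + (-2 + 2*(-4 - 1*(-1))) = 210 + (-2 + 2*(-4 + 1)) = 210 + (-2 + 2*(-3)) = 210 + (-2 - 6) = 210 - 8 = 202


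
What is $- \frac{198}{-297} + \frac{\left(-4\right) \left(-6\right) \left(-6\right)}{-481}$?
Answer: $\frac{1394}{1443} \approx 0.96604$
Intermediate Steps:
$- \frac{198}{-297} + \frac{\left(-4\right) \left(-6\right) \left(-6\right)}{-481} = \left(-198\right) \left(- \frac{1}{297}\right) + 24 \left(-6\right) \left(- \frac{1}{481}\right) = \frac{2}{3} - - \frac{144}{481} = \frac{2}{3} + \frac{144}{481} = \frac{1394}{1443}$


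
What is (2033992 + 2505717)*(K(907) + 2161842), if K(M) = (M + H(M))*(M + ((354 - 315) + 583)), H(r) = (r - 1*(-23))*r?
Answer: 5871094131748415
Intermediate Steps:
H(r) = r*(23 + r) (H(r) = (r + 23)*r = (23 + r)*r = r*(23 + r))
K(M) = (622 + M)*(M + M*(23 + M)) (K(M) = (M + M*(23 + M))*(M + ((354 - 315) + 583)) = (M + M*(23 + M))*(M + (39 + 583)) = (M + M*(23 + M))*(M + 622) = (M + M*(23 + M))*(622 + M) = (622 + M)*(M + M*(23 + M)))
(2033992 + 2505717)*(K(907) + 2161842) = (2033992 + 2505717)*(907*(14928 + 907² + 646*907) + 2161842) = 4539709*(907*(14928 + 822649 + 585922) + 2161842) = 4539709*(907*1423499 + 2161842) = 4539709*(1291113593 + 2161842) = 4539709*1293275435 = 5871094131748415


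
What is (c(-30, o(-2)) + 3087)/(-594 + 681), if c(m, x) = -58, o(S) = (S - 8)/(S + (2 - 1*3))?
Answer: 3029/87 ≈ 34.816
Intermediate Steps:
o(S) = (-8 + S)/(-1 + S) (o(S) = (-8 + S)/(S + (2 - 3)) = (-8 + S)/(S - 1) = (-8 + S)/(-1 + S))
(c(-30, o(-2)) + 3087)/(-594 + 681) = (-58 + 3087)/(-594 + 681) = 3029/87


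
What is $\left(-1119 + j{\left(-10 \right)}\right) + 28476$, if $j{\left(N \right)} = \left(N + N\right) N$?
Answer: $27557$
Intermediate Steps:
$j{\left(N \right)} = 2 N^{2}$ ($j{\left(N \right)} = 2 N N = 2 N^{2}$)
$\left(-1119 + j{\left(-10 \right)}\right) + 28476 = \left(-1119 + 2 \left(-10\right)^{2}\right) + 28476 = \left(-1119 + 2 \cdot 100\right) + 28476 = \left(-1119 + 200\right) + 28476 = -919 + 28476 = 27557$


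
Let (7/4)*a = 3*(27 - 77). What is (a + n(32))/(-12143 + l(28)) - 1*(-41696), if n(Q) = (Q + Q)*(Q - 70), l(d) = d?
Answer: 3536046904/84805 ≈ 41696.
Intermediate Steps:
a = -600/7 (a = 4*(3*(27 - 77))/7 = 4*(3*(-50))/7 = (4/7)*(-150) = -600/7 ≈ -85.714)
n(Q) = 2*Q*(-70 + Q) (n(Q) = (2*Q)*(-70 + Q) = 2*Q*(-70 + Q))
(a + n(32))/(-12143 + l(28)) - 1*(-41696) = (-600/7 + 2*32*(-70 + 32))/(-12143 + 28) - 1*(-41696) = (-600/7 + 2*32*(-38))/(-12115) + 41696 = (-600/7 - 2432)*(-1/12115) + 41696 = -17624/7*(-1/12115) + 41696 = 17624/84805 + 41696 = 3536046904/84805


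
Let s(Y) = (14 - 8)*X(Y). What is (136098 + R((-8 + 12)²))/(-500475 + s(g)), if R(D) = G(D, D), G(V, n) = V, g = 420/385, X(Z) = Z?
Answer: -1497254/5505153 ≈ -0.27197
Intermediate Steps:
g = 12/11 (g = 420*(1/385) = 12/11 ≈ 1.0909)
R(D) = D
s(Y) = 6*Y (s(Y) = (14 - 8)*Y = 6*Y)
(136098 + R((-8 + 12)²))/(-500475 + s(g)) = (136098 + (-8 + 12)²)/(-500475 + 6*(12/11)) = (136098 + 4²)/(-500475 + 72/11) = (136098 + 16)/(-5505153/11) = 136114*(-11/5505153) = -1497254/5505153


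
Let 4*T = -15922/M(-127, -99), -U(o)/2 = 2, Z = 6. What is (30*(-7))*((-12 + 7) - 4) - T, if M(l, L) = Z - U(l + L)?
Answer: 45761/20 ≈ 2288.1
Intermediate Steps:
U(o) = -4 (U(o) = -2*2 = -4)
M(l, L) = 10 (M(l, L) = 6 - 1*(-4) = 6 + 4 = 10)
T = -7961/20 (T = (-15922/10)/4 = (-15922*1/10)/4 = (1/4)*(-7961/5) = -7961/20 ≈ -398.05)
(30*(-7))*((-12 + 7) - 4) - T = (30*(-7))*((-12 + 7) - 4) - 1*(-7961/20) = -210*(-5 - 4) + 7961/20 = -210*(-9) + 7961/20 = 1890 + 7961/20 = 45761/20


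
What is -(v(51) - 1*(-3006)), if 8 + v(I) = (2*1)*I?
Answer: -3100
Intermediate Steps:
v(I) = -8 + 2*I (v(I) = -8 + (2*1)*I = -8 + 2*I)
-(v(51) - 1*(-3006)) = -((-8 + 2*51) - 1*(-3006)) = -((-8 + 102) + 3006) = -(94 + 3006) = -1*3100 = -3100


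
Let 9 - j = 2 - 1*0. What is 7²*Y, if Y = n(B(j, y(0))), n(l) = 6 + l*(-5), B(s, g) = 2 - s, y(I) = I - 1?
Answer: 1519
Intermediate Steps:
j = 7 (j = 9 - (2 - 1*0) = 9 - (2 + 0) = 9 - 1*2 = 9 - 2 = 7)
y(I) = -1 + I
n(l) = 6 - 5*l
Y = 31 (Y = 6 - 5*(2 - 1*7) = 6 - 5*(2 - 7) = 6 - 5*(-5) = 6 + 25 = 31)
7²*Y = 7²*31 = 49*31 = 1519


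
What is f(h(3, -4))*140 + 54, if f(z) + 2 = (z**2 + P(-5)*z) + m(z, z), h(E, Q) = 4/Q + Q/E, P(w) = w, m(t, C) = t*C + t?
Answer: 23446/9 ≈ 2605.1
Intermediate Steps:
m(t, C) = t + C*t (m(t, C) = C*t + t = t + C*t)
f(z) = -2 + z**2 - 5*z + z*(1 + z) (f(z) = -2 + ((z**2 - 5*z) + z*(1 + z)) = -2 + (z**2 - 5*z + z*(1 + z)) = -2 + z**2 - 5*z + z*(1 + z))
f(h(3, -4))*140 + 54 = (-2 - 4*(4/(-4) - 4/3) + 2*(4/(-4) - 4/3)**2)*140 + 54 = (-2 - 4*(4*(-1/4) - 4*1/3) + 2*(4*(-1/4) - 4*1/3)**2)*140 + 54 = (-2 - 4*(-1 - 4/3) + 2*(-1 - 4/3)**2)*140 + 54 = (-2 - 4*(-7/3) + 2*(-7/3)**2)*140 + 54 = (-2 + 28/3 + 2*(49/9))*140 + 54 = (-2 + 28/3 + 98/9)*140 + 54 = (164/9)*140 + 54 = 22960/9 + 54 = 23446/9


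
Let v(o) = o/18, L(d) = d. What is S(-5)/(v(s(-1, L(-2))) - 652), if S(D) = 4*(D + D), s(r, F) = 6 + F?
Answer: 180/2933 ≈ 0.061371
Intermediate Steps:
v(o) = o/18 (v(o) = o*(1/18) = o/18)
S(D) = 8*D (S(D) = 4*(2*D) = 8*D)
S(-5)/(v(s(-1, L(-2))) - 652) = (8*(-5))/((6 - 2)/18 - 652) = -40/((1/18)*4 - 652) = -40/(2/9 - 652) = -40/(-5866/9) = -9/5866*(-40) = 180/2933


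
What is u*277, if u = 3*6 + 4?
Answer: 6094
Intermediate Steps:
u = 22 (u = 18 + 4 = 22)
u*277 = 22*277 = 6094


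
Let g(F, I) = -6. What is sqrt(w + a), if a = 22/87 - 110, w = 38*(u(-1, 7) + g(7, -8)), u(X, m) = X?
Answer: I*sqrt(2844030)/87 ≈ 19.384*I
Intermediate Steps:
w = -266 (w = 38*(-1 - 6) = 38*(-7) = -266)
a = -9548/87 (a = (1/87)*22 - 110 = 22/87 - 110 = -9548/87 ≈ -109.75)
sqrt(w + a) = sqrt(-266 - 9548/87) = sqrt(-32690/87) = I*sqrt(2844030)/87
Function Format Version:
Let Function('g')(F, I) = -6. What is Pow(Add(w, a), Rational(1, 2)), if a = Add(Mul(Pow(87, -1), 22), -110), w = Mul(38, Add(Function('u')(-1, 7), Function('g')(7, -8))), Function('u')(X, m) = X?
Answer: Mul(Rational(1, 87), I, Pow(2844030, Rational(1, 2))) ≈ Mul(19.384, I)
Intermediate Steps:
w = -266 (w = Mul(38, Add(-1, -6)) = Mul(38, -7) = -266)
a = Rational(-9548, 87) (a = Add(Mul(Rational(1, 87), 22), -110) = Add(Rational(22, 87), -110) = Rational(-9548, 87) ≈ -109.75)
Pow(Add(w, a), Rational(1, 2)) = Pow(Add(-266, Rational(-9548, 87)), Rational(1, 2)) = Pow(Rational(-32690, 87), Rational(1, 2)) = Mul(Rational(1, 87), I, Pow(2844030, Rational(1, 2)))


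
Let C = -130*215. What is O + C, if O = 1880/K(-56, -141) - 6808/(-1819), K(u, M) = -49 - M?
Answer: -1168332636/41837 ≈ -27926.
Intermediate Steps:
C = -27950
O = 1011514/41837 (O = 1880/(-49 - 1*(-141)) - 6808/(-1819) = 1880/(-49 + 141) - 6808*(-1/1819) = 1880/92 + 6808/1819 = 1880*(1/92) + 6808/1819 = 470/23 + 6808/1819 = 1011514/41837 ≈ 24.177)
O + C = 1011514/41837 - 27950 = -1168332636/41837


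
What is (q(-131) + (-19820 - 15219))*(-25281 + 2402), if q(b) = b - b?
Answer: 801657281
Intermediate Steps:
q(b) = 0
(q(-131) + (-19820 - 15219))*(-25281 + 2402) = (0 + (-19820 - 15219))*(-25281 + 2402) = (0 - 35039)*(-22879) = -35039*(-22879) = 801657281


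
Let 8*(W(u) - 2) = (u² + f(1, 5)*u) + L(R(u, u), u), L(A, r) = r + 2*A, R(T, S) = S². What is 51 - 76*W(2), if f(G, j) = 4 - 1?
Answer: -291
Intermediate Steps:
f(G, j) = 3
W(u) = 2 + u/2 + 3*u²/8 (W(u) = 2 + ((u² + 3*u) + (u + 2*u²))/8 = 2 + (3*u² + 4*u)/8 = 2 + (u/2 + 3*u²/8) = 2 + u/2 + 3*u²/8)
51 - 76*W(2) = 51 - 76*(2 + (½)*2 + (3/8)*2²) = 51 - 76*(2 + 1 + (3/8)*4) = 51 - 76*(2 + 1 + 3/2) = 51 - 76*9/2 = 51 - 342 = -291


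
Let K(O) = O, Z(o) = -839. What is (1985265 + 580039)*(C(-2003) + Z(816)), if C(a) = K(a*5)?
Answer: -27843809616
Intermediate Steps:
C(a) = 5*a (C(a) = a*5 = 5*a)
(1985265 + 580039)*(C(-2003) + Z(816)) = (1985265 + 580039)*(5*(-2003) - 839) = 2565304*(-10015 - 839) = 2565304*(-10854) = -27843809616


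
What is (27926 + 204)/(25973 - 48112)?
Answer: -28130/22139 ≈ -1.2706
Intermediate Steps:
(27926 + 204)/(25973 - 48112) = 28130/(-22139) = 28130*(-1/22139) = -28130/22139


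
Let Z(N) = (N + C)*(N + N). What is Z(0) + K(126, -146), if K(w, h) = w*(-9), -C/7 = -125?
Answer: -1134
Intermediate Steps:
C = 875 (C = -7*(-125) = 875)
K(w, h) = -9*w
Z(N) = 2*N*(875 + N) (Z(N) = (N + 875)*(N + N) = (875 + N)*(2*N) = 2*N*(875 + N))
Z(0) + K(126, -146) = 2*0*(875 + 0) - 9*126 = 2*0*875 - 1134 = 0 - 1134 = -1134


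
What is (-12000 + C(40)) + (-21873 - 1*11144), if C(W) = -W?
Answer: -45057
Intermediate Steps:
(-12000 + C(40)) + (-21873 - 1*11144) = (-12000 - 1*40) + (-21873 - 1*11144) = (-12000 - 40) + (-21873 - 11144) = -12040 - 33017 = -45057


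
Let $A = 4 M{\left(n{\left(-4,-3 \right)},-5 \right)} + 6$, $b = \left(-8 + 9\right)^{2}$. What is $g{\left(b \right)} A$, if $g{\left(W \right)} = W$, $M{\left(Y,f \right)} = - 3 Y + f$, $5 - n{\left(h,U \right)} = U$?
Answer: $-110$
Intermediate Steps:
$n{\left(h,U \right)} = 5 - U$
$M{\left(Y,f \right)} = f - 3 Y$
$b = 1$ ($b = 1^{2} = 1$)
$A = -110$ ($A = 4 \left(-5 - 3 \left(5 - -3\right)\right) + 6 = 4 \left(-5 - 3 \left(5 + 3\right)\right) + 6 = 4 \left(-5 - 24\right) + 6 = 4 \left(-29\right) + 6 = -116 + 6 = -110$)
$g{\left(b \right)} A = 1 \left(-110\right) = -110$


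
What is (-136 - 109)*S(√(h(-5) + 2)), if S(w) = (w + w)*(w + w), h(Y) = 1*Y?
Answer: 2940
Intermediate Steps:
h(Y) = Y
S(w) = 4*w² (S(w) = (2*w)*(2*w) = 4*w²)
(-136 - 109)*S(√(h(-5) + 2)) = (-136 - 109)*(4*(√(-5 + 2))²) = -980*(√(-3))² = -980*(I*√3)² = -980*(-3) = -245*(-12) = 2940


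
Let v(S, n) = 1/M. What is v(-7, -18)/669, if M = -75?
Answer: -1/50175 ≈ -1.9930e-5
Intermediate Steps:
v(S, n) = -1/75 (v(S, n) = 1/(-75) = -1/75)
v(-7, -18)/669 = -1/75/669 = -1/75*1/669 = -1/50175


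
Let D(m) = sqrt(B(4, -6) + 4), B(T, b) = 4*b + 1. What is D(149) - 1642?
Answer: -1642 + I*sqrt(19) ≈ -1642.0 + 4.3589*I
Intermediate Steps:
B(T, b) = 1 + 4*b
D(m) = I*sqrt(19) (D(m) = sqrt((1 + 4*(-6)) + 4) = sqrt((1 - 24) + 4) = sqrt(-23 + 4) = sqrt(-19) = I*sqrt(19))
D(149) - 1642 = I*sqrt(19) - 1642 = -1642 + I*sqrt(19)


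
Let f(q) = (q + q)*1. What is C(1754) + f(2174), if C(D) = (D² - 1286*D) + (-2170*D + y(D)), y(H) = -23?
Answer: -2980983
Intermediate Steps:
f(q) = 2*q (f(q) = (2*q)*1 = 2*q)
C(D) = -23 + D² - 3456*D (C(D) = (D² - 1286*D) + (-2170*D - 23) = (D² - 1286*D) + (-23 - 2170*D) = -23 + D² - 3456*D)
C(1754) + f(2174) = (-23 + 1754² - 3456*1754) + 2*2174 = (-23 + 3076516 - 6061824) + 4348 = -2985331 + 4348 = -2980983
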